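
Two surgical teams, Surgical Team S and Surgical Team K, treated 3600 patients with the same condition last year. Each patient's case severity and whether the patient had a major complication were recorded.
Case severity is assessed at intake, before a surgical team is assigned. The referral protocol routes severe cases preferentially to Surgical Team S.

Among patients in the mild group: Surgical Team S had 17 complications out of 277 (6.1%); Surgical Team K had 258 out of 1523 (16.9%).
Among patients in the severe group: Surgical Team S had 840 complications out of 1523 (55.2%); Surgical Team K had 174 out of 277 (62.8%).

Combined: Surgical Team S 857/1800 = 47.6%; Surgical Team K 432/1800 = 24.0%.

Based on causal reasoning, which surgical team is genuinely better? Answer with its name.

Surgical Team S

Surgical Team S is lower inside every case severity stratum but Surgical Team K is lower in aggregate. Whether to stratify depends on how case severity relates to the surgical team.
Here case severity is a common cause — it drives both which surgical team a case falls under and the outcome. The crude comparison mixes populations; the stratum-specific rates are the causally relevant ones.
Within each level — mild: 6.1% vs 16.9%; severe: 55.2% vs 62.8% — Surgical Team S is lower every time.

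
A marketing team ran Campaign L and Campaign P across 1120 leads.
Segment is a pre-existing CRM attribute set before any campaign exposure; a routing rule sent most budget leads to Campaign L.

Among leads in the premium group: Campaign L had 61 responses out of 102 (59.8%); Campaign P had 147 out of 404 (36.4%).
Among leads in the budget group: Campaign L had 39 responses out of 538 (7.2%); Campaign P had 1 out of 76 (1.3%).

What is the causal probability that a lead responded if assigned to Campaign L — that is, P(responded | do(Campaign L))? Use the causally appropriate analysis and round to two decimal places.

0.31

Customer segment differs across campaigns for reasons unrelated to any effect of the campaign itself, and it separately predicts the outcome — a classic confounder. We must compare within customer segment levels.
Standardising Campaign L to the population customer segment mix: 0.452·61/102 + 0.548·39/538 = 0.310.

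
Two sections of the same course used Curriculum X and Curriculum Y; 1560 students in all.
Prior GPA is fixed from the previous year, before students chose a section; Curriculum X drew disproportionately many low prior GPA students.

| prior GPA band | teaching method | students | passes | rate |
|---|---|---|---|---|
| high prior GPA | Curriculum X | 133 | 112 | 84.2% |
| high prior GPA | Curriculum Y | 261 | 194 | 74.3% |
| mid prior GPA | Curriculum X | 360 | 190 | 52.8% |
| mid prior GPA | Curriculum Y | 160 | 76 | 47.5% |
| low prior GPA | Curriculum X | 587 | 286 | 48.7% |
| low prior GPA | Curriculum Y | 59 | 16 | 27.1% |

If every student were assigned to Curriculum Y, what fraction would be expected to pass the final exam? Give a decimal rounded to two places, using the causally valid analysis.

0.46

Within every prior GPA band level Curriculum X has the higher rate, yet pooled Curriculum Y does — Simpson's reversal.
Prior GPA band is set before the teaching method has any effect — it is not caused by the teaching method — and it independently drives the outcome. That makes it a confounder, so the causal comparison is within prior GPA band levels.
Standardising Curriculum Y to the population prior GPA band mix: 0.253·194/261 + 0.333·76/160 + 0.414·16/59 = 0.458.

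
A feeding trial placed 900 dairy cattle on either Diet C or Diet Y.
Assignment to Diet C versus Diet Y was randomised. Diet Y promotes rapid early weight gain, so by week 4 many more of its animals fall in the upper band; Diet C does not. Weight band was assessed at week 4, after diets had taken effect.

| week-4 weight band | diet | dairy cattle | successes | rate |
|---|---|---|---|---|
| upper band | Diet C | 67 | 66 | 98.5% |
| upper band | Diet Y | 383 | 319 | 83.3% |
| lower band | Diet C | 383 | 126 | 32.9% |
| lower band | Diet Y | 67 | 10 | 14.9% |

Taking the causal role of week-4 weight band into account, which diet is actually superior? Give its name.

Diet Y

Week-4 weight band is recorded after the diet and is itself shifted by it — it sits on the causal path from diet to outcome. Conditioning on a mediator would strip out part of the effect we want; the pooled comparison gives the total causal effect.
Pooled: Diet C 42.7% vs Diet Y 73.1%; Diet Y is higher overall.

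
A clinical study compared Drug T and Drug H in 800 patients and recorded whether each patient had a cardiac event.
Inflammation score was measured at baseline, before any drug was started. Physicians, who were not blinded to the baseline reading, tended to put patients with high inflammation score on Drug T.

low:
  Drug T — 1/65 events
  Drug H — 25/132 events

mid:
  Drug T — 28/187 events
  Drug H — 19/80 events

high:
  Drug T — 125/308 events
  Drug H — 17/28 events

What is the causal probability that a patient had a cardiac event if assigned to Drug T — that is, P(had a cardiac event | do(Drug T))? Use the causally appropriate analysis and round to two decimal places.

0.22

Within every inflammation score level Drug T has the lower rate, yet pooled Drug H does — Simpson's reversal.
Inflammation score is set before the drug has any effect — it is not caused by the drug — and it independently drives the outcome. That makes it a confounder, so the causal comparison is within inflammation score levels.
Standardising Drug T to the population inflammation score mix: 0.246·1/65 + 0.334·28/187 + 0.420·125/308 = 0.224.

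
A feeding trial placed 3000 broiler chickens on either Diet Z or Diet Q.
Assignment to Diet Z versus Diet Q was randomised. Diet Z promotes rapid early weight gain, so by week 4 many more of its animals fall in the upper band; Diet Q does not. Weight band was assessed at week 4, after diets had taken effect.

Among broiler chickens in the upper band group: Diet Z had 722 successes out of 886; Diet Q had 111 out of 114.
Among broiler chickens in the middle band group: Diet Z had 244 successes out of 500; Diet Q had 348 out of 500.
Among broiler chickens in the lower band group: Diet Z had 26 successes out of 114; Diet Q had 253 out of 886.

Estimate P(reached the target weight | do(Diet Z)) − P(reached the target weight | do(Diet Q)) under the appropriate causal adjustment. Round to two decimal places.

+0.19

Because the diet influences week-4 weight band, week-4 weight band is a post-treatment mediator, not a confounder. Stratifying on it would bias the estimate; the causal effect is the crude pooled difference.
The causal difference is the pooled difference: 0.661 − 0.475 = +0.187.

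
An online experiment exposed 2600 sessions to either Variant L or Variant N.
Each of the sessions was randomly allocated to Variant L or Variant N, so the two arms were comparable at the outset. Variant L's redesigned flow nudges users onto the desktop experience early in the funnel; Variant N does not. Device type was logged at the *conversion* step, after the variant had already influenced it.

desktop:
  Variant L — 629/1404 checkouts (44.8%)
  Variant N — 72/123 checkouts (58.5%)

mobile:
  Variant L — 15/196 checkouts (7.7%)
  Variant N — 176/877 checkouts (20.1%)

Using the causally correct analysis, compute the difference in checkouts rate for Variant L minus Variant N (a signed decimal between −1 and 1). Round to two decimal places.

Device type here is a post-treatment variable shaped by the variant; conditioning on it would introduce bias rather than remove it. The overall comparison is the causal one.
The causal difference is the pooled difference: 0.403 − 0.248 = +0.154.

+0.15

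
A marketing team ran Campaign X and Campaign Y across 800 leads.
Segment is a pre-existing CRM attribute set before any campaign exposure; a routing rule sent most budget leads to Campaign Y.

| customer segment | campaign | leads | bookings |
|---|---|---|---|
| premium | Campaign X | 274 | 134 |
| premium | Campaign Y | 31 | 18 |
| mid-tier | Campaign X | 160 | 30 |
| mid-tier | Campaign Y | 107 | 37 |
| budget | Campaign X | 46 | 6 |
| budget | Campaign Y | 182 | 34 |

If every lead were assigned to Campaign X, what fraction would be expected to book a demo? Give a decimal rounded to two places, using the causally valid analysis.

0.29

Campaign Y is higher inside every customer segment stratum but Campaign X is higher in aggregate. Whether to stratify depends on how customer segment relates to the campaign.
Since customer segment is a pre-existing factor (not a product of the campaign) and it affects the outcome on its own, it is a confounder. The stratified rates, not the pooled rate, identify the causal effect.
Standardising Campaign X to the population customer segment mix: 0.381·134/274 + 0.334·30/160 + 0.285·6/46 = 0.286.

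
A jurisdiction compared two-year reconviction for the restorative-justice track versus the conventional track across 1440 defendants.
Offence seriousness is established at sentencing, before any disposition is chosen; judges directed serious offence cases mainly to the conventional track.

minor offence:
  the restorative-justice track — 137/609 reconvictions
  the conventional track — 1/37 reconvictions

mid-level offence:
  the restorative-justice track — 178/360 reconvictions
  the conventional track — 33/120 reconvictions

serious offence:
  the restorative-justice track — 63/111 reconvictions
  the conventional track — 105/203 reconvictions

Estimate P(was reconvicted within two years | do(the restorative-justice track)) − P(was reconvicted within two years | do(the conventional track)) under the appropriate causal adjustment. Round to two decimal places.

+0.17

Offence seriousness is set before the disposition has any effect — it is not caused by the disposition — and it independently drives the outcome. That makes it a confounder, so the causal comparison is within offence seriousness levels.
Adjusting over the population distribution of offence seriousness: 0.449·(0.225−0.027) + 0.333·(0.494−0.275) + 0.218·(0.568−0.517) = +0.173.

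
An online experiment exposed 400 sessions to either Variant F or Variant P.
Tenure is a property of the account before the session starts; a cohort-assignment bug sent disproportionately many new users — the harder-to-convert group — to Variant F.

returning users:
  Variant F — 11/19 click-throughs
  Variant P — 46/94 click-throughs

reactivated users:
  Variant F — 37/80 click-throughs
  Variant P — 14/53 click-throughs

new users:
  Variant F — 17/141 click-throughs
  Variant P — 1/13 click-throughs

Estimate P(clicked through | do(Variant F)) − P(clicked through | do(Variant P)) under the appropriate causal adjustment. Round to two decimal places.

Variant F is higher inside every user tenure stratum but Variant P is higher in aggregate. Whether to stratify depends on how user tenure relates to the variant.
The imbalance in user tenure arose from how sessions were allocated, not from anything the variant did; and user tenure independently affects the outcome. The pooled gap is confounded — condition on user tenure.
Adjusting over the population distribution of user tenure: 0.282·(0.579−0.489) + 0.333·(0.463−0.264) + 0.385·(0.121−0.077) = +0.108.

+0.11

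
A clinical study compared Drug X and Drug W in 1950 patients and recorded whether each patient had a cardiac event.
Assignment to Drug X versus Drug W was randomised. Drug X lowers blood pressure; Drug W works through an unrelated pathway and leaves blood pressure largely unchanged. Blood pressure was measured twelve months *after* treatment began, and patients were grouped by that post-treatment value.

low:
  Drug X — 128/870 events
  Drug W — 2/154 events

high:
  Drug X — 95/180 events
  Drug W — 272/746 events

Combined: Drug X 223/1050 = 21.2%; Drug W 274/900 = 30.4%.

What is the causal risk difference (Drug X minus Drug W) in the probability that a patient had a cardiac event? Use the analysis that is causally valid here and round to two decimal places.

-0.09

Blood pressure is downstream of the drug. One should not condition on a consequence of treatment, so the overall rates are the right comparison.
The causal difference is the pooled difference: 0.212 − 0.304 = -0.092.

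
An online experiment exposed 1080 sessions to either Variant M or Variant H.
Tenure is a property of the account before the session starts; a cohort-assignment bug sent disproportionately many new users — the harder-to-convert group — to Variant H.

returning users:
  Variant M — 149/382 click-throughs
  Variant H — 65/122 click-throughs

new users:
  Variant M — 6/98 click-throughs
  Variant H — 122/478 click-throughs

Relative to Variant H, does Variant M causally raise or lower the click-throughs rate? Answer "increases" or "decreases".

decreases

The stratified and pooled comparisons disagree (Variant H wins within each user tenure; Variant M wins overall), so the answer turns on the causal role of user tenure.
Since user tenure is a pre-existing factor (not a product of the variant) and it affects the outcome on its own, it is a confounder. The stratified rates, not the pooled rate, identify the causal effect.
Within each level — returning users: 39.0% vs 53.3%; new users: 6.1% vs 25.5% — Variant H is higher every time.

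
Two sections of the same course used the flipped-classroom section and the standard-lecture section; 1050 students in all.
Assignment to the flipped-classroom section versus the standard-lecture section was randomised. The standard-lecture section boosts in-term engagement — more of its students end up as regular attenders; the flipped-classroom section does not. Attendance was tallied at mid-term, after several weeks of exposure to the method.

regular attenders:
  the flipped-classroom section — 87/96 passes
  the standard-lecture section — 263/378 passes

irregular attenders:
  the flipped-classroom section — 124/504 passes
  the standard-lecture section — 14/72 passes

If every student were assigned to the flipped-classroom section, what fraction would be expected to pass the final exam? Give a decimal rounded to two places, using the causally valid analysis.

Within every mid-term attendance level the flipped-classroom section has the higher rate, yet pooled the standard-lecture section does — Simpson's reversal.
The distribution of mid-term attendance is itself part of what the teaching method does — it is an intermediate outcome. Holding it fixed would remove that part of the effect; the total effect is the pooled difference.
So P(outcome | do(the flipped-classroom section)) is just the pooled rate for the flipped-classroom section: 211/600 = 0.352.

0.35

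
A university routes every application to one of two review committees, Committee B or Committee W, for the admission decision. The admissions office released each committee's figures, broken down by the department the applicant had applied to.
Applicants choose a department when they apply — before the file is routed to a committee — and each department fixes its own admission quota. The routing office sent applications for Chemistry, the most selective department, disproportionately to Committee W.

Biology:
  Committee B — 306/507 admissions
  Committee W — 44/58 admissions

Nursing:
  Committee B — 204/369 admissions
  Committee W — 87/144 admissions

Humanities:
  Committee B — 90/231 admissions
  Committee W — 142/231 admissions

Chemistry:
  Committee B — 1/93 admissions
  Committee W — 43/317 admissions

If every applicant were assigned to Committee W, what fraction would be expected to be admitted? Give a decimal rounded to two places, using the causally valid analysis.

Department differs across review committees for reasons unrelated to any effect of the review committee itself, and it separately predicts the outcome — a classic confounder. We must compare within department levels.
Standardising Committee W to the population department mix: 0.290·44/58 + 0.263·87/144 + 0.237·142/231 + 0.210·43/317 = 0.553.

0.55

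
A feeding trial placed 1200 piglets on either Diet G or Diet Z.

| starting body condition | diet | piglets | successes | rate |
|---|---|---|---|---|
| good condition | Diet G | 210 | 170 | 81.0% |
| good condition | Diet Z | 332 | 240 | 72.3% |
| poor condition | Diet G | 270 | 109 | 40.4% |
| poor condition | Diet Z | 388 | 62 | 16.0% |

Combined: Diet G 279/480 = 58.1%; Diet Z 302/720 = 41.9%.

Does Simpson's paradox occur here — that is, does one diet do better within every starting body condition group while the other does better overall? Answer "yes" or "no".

no

Within each starting body condition level (good condition 81.0% vs 72.3%; poor condition 40.4% vs 16.0%), Diet G has the higher rate every time. Pooled: 58.1% vs 41.9% — Diet G has the higher rate overall. They agree.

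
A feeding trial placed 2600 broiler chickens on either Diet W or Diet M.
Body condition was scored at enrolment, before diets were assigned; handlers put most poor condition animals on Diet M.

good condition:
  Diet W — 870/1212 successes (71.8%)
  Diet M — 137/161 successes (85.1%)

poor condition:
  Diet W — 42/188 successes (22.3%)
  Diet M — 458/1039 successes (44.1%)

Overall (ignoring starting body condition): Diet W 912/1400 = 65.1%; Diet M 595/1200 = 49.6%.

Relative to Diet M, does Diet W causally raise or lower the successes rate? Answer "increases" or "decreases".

The stratified and pooled comparisons disagree (Diet M wins within each starting body condition; Diet W wins overall), so the answer turns on the causal role of starting body condition.
Starting body condition is set before the diet has any effect — it is not caused by the diet — and it independently drives the outcome. That makes it a confounder, so the causal comparison is within starting body condition levels.
Within each level — good condition: 71.8% vs 85.1%; poor condition: 22.3% vs 44.1% — Diet M is higher every time.

decreases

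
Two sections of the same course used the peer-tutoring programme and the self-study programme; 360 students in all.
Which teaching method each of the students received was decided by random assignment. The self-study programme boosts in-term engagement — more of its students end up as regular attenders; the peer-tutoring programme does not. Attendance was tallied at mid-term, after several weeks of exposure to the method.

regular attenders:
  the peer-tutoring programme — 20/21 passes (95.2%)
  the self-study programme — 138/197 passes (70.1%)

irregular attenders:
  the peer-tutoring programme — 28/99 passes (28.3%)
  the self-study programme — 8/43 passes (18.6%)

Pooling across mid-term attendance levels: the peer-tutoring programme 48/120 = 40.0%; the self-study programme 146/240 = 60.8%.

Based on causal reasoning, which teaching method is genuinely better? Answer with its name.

Mid-term attendance is recorded after the teaching method and is itself shifted by it — it sits on the causal path from teaching method to outcome. Conditioning on a mediator would strip out part of the effect we want; the pooled comparison gives the total causal effect.
Pooled: the peer-tutoring programme 40.0% vs the self-study programme 60.8%; the self-study programme is higher overall.

the self-study programme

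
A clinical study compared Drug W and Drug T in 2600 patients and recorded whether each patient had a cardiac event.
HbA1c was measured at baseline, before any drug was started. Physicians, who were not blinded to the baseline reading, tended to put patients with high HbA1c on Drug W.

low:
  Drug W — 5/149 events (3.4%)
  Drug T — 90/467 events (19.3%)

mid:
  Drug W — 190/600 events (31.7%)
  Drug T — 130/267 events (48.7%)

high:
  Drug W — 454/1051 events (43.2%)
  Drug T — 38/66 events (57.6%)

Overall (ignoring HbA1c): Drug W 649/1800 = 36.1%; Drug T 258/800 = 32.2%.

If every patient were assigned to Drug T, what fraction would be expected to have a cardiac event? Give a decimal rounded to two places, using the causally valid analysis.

0.46

HbA1c differs across drugs for reasons unrelated to any effect of the drug itself, and it separately predicts the outcome — a classic confounder. We must compare within HbA1c levels.
Standardising Drug T to the population HbA1c mix: 0.237·90/467 + 0.333·130/267 + 0.430·38/66 = 0.455.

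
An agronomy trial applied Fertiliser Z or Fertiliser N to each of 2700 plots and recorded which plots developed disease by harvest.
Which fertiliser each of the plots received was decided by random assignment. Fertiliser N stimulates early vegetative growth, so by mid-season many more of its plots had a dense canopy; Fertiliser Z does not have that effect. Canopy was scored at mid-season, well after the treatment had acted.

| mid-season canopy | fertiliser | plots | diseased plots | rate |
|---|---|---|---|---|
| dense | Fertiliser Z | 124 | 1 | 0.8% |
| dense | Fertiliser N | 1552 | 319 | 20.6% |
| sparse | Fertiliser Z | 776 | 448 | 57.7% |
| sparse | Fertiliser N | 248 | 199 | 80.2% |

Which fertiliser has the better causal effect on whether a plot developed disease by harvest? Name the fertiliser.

Fertiliser Z is lower inside every mid-season canopy stratum but Fertiliser N is lower in aggregate. Whether to stratify depends on how mid-season canopy relates to the fertiliser.
Mid-season canopy here is a post-treatment variable shaped by the fertiliser; conditioning on it would introduce bias rather than remove it. The overall comparison is the causal one.
Pooled: Fertiliser Z 49.9% vs Fertiliser N 28.8%; Fertiliser N is lower overall.

Fertiliser N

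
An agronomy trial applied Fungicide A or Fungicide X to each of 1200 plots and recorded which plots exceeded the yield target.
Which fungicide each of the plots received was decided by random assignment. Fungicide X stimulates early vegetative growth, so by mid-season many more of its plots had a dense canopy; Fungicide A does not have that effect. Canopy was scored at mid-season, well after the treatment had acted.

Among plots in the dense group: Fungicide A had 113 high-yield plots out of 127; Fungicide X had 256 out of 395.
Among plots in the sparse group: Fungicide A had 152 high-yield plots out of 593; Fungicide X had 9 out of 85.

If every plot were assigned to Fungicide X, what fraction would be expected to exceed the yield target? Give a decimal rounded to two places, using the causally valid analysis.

0.55

The mid-season canopy-specific comparison favours Fungicide A throughout, but the pooled figures favour Fungicide X. The question is whether to condition on mid-season canopy.
The distribution of mid-season canopy is itself part of what the fungicide does — it is an intermediate outcome. Holding it fixed would remove that part of the effect; the total effect is the pooled difference.
So P(outcome | do(Fungicide X)) is just the pooled rate for Fungicide X: 265/480 = 0.552.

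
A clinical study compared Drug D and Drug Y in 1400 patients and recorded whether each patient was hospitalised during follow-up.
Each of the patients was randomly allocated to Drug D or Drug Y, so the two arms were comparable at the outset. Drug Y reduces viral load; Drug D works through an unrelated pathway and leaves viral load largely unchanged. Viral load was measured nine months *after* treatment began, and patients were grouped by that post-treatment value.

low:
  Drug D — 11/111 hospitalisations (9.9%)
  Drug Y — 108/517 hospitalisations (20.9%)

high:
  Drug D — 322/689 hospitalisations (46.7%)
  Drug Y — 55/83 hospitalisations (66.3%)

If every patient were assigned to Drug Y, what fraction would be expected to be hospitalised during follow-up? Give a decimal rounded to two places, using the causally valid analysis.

0.27

Stratifying would compare drugs among patients the drugs themselves sorted into viral load groups — a form of selection on an intermediate. The unconditioned pooled rates give the total causal effect.
So P(outcome | do(Drug Y)) is just the pooled rate for Drug Y: 163/600 = 0.272.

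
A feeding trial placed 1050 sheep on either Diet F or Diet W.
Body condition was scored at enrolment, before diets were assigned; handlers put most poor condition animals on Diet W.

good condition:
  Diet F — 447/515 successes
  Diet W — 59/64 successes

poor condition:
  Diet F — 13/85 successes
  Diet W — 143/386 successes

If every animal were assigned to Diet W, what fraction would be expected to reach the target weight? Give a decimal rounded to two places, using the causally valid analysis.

0.67

Starting body condition is set before the diet has any effect — it is not caused by the diet — and it independently drives the outcome. That makes it a confounder, so the causal comparison is within starting body condition levels.
Standardising Diet W to the population starting body condition mix: 0.551·59/64 + 0.449·143/386 = 0.675.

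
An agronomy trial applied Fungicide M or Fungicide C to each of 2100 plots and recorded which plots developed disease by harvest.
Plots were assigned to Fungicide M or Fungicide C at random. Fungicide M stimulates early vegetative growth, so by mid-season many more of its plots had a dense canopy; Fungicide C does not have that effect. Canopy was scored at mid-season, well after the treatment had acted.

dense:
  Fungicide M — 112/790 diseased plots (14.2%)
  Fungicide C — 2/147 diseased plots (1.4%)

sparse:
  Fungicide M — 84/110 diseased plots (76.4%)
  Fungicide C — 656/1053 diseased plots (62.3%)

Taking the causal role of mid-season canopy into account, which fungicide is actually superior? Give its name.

Fungicide M

The mid-season canopy-specific comparison favours Fungicide C throughout, but the pooled figures favour Fungicide M. The question is whether to condition on mid-season canopy.
Mid-season canopy lies on the pathway fungicide → mid-season canopy → outcome, so adjusting for it blocks the indirect effect. For the total causal effect of fungicide, use the unadjusted pooled rates.
Pooled: Fungicide M 21.8% vs Fungicide C 54.8%; Fungicide M is lower overall.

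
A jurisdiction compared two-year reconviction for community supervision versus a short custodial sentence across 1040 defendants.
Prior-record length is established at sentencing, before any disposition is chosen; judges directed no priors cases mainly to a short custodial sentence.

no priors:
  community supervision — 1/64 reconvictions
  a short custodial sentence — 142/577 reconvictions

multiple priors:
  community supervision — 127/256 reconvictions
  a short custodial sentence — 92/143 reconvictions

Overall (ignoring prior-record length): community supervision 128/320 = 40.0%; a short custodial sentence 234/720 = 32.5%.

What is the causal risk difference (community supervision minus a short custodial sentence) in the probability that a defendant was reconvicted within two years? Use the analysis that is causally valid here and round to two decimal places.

The imbalance in prior-record length arose from how defendants were allocated, not from anything the disposition did; and prior-record length independently affects the outcome. The pooled gap is confounded — condition on prior-record length.
Adjusting over the population distribution of prior-record length: 0.616·(0.016−0.246) + 0.384·(0.496−0.643) = -0.199.

-0.20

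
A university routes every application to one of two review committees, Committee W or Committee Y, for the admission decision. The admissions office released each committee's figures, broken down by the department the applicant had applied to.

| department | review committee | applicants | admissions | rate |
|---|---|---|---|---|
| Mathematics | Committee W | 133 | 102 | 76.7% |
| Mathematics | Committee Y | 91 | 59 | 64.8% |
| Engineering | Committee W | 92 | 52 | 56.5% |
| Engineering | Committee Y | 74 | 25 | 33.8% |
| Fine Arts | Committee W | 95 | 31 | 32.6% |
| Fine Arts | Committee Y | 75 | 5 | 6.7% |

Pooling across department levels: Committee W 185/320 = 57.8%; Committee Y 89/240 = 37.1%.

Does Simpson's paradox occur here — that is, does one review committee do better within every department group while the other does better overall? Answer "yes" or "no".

no

Within each department level (Mathematics 76.7% vs 64.8%; Engineering 56.5% vs 33.8%; Fine Arts 32.6% vs 6.7%), Committee W has the higher rate every time. Pooled: 57.8% vs 37.1% — Committee W has the higher rate overall. They agree.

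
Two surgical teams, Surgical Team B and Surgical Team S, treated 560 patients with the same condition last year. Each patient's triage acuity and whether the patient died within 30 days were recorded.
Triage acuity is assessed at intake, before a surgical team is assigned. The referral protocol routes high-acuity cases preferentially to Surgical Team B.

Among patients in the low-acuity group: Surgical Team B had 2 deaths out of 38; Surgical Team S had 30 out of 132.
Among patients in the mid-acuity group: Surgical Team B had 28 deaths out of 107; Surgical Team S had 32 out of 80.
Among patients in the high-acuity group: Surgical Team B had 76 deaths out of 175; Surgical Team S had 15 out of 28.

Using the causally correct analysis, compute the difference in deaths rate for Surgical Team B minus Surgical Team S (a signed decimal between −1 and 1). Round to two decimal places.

-0.14

Triage acuity differs across surgical teams for reasons unrelated to any effect of the surgical team itself, and it separately predicts the outcome — a classic confounder. We must compare within triage acuity levels.
Adjusting over the population distribution of triage acuity: 0.304·(0.053−0.227) + 0.334·(0.262−0.400) + 0.362·(0.434−0.536) = -0.136.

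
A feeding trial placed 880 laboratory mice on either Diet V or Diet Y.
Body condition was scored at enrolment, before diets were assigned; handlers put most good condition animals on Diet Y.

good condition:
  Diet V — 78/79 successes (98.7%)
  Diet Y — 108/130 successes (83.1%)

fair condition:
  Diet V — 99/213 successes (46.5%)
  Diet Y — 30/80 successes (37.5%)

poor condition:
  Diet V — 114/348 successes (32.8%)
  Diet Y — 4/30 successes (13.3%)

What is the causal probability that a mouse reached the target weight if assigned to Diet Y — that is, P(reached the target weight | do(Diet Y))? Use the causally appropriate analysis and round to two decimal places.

0.38

Since starting body condition is a pre-existing factor (not a product of the diet) and it affects the outcome on its own, it is a confounder. The stratified rates, not the pooled rate, identify the causal effect.
Standardising Diet Y to the population starting body condition mix: 0.237·108/130 + 0.333·30/80 + 0.430·4/30 = 0.379.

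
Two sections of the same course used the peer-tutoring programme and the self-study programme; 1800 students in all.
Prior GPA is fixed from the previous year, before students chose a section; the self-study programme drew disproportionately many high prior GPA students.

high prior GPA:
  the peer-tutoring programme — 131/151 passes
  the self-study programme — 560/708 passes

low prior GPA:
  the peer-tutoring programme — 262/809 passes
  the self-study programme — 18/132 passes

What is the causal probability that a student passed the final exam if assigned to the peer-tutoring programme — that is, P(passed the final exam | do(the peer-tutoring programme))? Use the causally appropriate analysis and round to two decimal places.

the peer-tutoring programme is higher inside every prior GPA band stratum but the self-study programme is higher in aggregate. Whether to stratify depends on how prior GPA band relates to the teaching method.
Prior GPA band is set before the teaching method has any effect — it is not caused by the teaching method — and it independently drives the outcome. That makes it a confounder, so the causal comparison is within prior GPA band levels.
Standardising the peer-tutoring programme to the population prior GPA band mix: 0.477·131/151 + 0.523·262/809 = 0.583.

0.58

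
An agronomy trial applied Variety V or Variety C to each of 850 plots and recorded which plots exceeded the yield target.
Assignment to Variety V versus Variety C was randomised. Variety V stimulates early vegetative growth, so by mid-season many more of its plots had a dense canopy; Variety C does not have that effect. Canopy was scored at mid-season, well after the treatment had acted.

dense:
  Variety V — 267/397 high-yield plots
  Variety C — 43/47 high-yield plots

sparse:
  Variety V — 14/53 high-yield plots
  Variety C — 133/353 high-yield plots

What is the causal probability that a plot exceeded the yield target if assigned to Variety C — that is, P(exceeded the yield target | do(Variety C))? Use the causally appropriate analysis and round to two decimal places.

Variety C is higher inside every mid-season canopy stratum but Variety V is higher in aggregate. Whether to stratify depends on how mid-season canopy relates to the variety.
Mid-season canopy is downstream of the variety. One should not condition on a consequence of treatment, so the overall rates are the right comparison.
So P(outcome | do(Variety C)) is just the pooled rate for Variety C: 176/400 = 0.440.

0.44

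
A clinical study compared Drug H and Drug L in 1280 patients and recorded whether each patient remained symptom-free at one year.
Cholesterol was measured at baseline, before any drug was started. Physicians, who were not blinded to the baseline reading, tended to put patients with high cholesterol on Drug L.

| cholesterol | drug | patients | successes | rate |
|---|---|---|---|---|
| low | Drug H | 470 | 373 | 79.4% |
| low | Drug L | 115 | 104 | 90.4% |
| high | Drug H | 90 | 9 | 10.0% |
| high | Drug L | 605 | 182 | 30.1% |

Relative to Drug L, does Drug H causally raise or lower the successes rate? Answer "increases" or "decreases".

decreases

Cholesterol is set before the drug has any effect — it is not caused by the drug — and it independently drives the outcome. That makes it a confounder, so the causal comparison is within cholesterol levels.
Within each level — low: 79.4% vs 90.4%; high: 10.0% vs 30.1% — Drug L is higher every time.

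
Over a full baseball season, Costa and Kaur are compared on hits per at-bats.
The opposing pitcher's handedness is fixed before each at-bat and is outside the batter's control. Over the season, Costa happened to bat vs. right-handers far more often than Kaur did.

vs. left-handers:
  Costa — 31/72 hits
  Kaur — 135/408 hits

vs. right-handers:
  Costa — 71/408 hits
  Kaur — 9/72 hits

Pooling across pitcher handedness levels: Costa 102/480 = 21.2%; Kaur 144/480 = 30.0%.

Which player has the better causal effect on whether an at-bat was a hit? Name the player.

The imbalance in pitcher handedness arose from how at-bats were allocated, not from anything the player did; and pitcher handedness independently affects the outcome. The pooled gap is confounded — condition on pitcher handedness.
Within each level — vs. left-handers: 43.1% vs 33.1%; vs. right-handers: 17.4% vs 12.5% — Costa is higher every time.

Costa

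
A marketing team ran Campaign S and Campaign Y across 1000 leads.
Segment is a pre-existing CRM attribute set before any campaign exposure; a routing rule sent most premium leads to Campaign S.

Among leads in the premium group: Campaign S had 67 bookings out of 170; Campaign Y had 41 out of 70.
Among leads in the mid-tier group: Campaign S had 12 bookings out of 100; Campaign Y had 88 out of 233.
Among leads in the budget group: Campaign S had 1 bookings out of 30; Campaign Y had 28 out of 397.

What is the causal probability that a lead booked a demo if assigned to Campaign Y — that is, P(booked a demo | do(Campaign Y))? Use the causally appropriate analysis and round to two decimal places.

Customer segment satisfies the back-door criterion: it is not a descendant of the campaign, and it blocks the spurious path from campaign to outcome. Adjusting for it (i.e., using the within-customer segment rates) gives the causal effect.
Standardising Campaign Y to the population customer segment mix: 0.240·41/70 + 0.333·88/233 + 0.427·28/397 = 0.296.

0.30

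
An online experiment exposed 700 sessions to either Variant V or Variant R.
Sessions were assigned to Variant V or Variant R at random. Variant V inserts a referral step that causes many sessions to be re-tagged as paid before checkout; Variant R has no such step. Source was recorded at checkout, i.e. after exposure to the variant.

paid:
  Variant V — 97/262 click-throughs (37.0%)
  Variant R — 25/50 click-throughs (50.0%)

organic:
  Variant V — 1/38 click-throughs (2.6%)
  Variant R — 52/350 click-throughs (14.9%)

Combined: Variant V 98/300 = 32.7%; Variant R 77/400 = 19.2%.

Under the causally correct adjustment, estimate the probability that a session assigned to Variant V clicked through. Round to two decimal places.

0.33

Stratifying would compare variants among sessions the variants themselves sorted into traffic source groups — a form of selection on an intermediate. The unconditioned pooled rates give the total causal effect.
So P(outcome | do(Variant V)) is just the pooled rate for Variant V: 98/300 = 0.327.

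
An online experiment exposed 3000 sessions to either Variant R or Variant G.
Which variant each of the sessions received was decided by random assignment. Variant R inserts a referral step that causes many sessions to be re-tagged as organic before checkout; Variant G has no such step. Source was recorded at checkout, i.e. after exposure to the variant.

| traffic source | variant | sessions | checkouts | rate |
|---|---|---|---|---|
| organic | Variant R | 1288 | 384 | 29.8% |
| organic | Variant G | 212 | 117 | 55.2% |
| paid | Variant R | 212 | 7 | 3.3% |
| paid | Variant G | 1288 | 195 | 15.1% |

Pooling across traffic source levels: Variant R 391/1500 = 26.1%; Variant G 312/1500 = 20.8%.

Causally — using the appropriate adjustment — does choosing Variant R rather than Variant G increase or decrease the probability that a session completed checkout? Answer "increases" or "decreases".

Traffic source is downstream of the variant. One should not condition on a consequence of treatment, so the overall rates are the right comparison.
Pooled: Variant R 26.1% vs Variant G 20.8%; Variant R is higher overall.

increases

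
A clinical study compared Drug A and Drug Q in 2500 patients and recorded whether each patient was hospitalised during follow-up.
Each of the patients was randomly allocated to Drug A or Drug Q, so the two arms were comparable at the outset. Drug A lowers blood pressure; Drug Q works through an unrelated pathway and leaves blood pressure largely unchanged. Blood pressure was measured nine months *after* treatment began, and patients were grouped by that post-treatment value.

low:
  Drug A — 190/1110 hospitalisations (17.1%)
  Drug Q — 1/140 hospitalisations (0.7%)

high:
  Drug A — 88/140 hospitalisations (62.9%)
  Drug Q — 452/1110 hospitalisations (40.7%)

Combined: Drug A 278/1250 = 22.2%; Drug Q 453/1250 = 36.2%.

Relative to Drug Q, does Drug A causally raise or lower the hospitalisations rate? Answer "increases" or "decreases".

decreases

The stratified and pooled comparisons disagree (Drug Q wins within each blood pressure; Drug A wins overall), so the answer turns on the causal role of blood pressure.
Blood pressure here is a post-treatment variable shaped by the drug; conditioning on it would introduce bias rather than remove it. The overall comparison is the causal one.
Pooled: Drug A 22.2% vs Drug Q 36.2%; Drug A is lower overall.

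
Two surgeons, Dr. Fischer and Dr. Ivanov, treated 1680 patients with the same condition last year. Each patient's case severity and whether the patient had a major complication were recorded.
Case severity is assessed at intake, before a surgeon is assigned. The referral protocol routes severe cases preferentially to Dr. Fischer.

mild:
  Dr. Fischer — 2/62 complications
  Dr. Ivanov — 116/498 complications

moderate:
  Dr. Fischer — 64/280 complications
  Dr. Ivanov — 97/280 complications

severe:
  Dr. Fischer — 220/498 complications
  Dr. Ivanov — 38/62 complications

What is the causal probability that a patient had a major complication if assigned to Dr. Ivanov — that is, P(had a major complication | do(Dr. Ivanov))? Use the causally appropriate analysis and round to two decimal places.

0.40

The case severity-specific comparison favours Dr. Fischer throughout, but the pooled figures favour Dr. Ivanov. The question is whether to condition on case severity.
Case severity differs across surgeons for reasons unrelated to any effect of the surgeon itself, and it separately predicts the outcome — a classic confounder. We must compare within case severity levels.
Standardising Dr. Ivanov to the population case severity mix: 0.333·116/498 + 0.333·97/280 + 0.333·38/62 = 0.397.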